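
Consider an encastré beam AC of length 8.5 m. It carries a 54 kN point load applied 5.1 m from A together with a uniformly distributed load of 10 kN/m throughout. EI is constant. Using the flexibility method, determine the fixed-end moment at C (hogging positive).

Take the two fixed-end moments M_A, M_C as redundants; the released structure is the simple span AC.
Simple-span end rotations at A and C under the given loads:
  at A: point load 54 at a = 5.1: Pab(L + b)/(6LEI) = 218.5/EI
  at C: point load 54 at a = 5.1: Pab(L + a)/(6LEI) = 249.7/EI
  at A: UDL 10: wL³/(24EI) = 255.9/EI
  at C: UDL 10: wL³/(24EI) = 255.9/EI
  θ_A0 = 474.4/EI,  θ_C0 = 505.6/EI
Flexibility coefficients: a unit moment at one end gives L/(3EI) there and L/(6EI) at the far end, so f₁₁ = f₂₂ = 2.833/EI and f₁₂ = f₂₁ = 1.417/EI.
Compatibility — zero rotation at each built-in end:
  2.833 M_A + 1.417 M_C = 474.4
  1.417 M_A + 2.833 M_C = 505.6
Solving the pair gives M_A = 104.3 kN·m and M_C = 126.3 kN·m (hogging).

M_C = 126.3 kN·m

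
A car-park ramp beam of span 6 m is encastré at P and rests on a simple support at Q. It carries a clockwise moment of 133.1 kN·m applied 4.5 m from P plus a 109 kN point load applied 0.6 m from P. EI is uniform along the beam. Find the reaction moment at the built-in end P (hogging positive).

Release the roller at Q. Primary structure: cantilever fixed at P.
Downward deflection at the released point Q due to the loads:
  clockwise couple 133.1 at a = 4.5: M₀a(2L − a)/(2EI) = 2246/EI
  point load 109 at a = 0.6: Pa²(3L − a)/(6EI) = 113.8/EI
  δ_0 = 2360/EI
Tip deflection under a unit load at Q: L³/(3EI) = 72/EI.
Compatibility at Q: δ_0 − R_Q·δ_{QQ} = 0, so R_Q = 2360/72 = 32.78 kN.
Moment equilibrium about P: M_P = Σ(load moments about P) − R_Q·L = 198.5 − 32.78×6 = 1.845 kN·m.

M_P = 1.845 kN·m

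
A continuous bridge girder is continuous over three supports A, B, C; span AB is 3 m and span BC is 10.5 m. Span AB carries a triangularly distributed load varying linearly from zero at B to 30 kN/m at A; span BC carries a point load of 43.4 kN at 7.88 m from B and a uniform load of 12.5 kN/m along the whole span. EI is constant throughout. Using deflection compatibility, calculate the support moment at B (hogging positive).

M_B = 179 kN·m

Take M_B as the redundant. Released structure: two simple spans AB and BC with a hinge at B.
Rotations at B on the released spans (each span's end-slope, ×1/EI):
  span AB: triangular load, peak 30: 7w₀L³/(360EI) = 15.75/EI
  span BC: point load 43.4 at a = 7.88: Pab(L + b)/(6LEI) = 186.6/EI
  span BC: UDL 12.5: wL³/(24EI) = 602.9/EI
  relative rotation θ_0 = (15.75 + 789.5)/EI = 805.3/EI
A unit hogging moment at B produces rotation L₁/(3EI) + L₂/(3EI) = 4.5/EI.
Compatibility: M_B·(L₁+L₂)/(3EI) = θ_0, giving M_B = 179 kN·m (hogging).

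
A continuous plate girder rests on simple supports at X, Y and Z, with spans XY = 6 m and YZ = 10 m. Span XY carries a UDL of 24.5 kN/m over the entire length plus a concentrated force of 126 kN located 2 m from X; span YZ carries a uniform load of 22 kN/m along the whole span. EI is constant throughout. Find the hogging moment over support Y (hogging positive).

Release continuity at Y by inserting a hinge; the redundant is the internal moment M_Y. The primary structure is two simply-supported spans XY and YZ.
End slopes at the hinge Y, treating each span as simply supported:
  span XY: UDL 24.5: wL³/(24EI) = 220.5/EI
  span XY: point load 126 at a = 2: Pab(L + a)/(6LEI) = 224/EI
  span YZ: UDL 22: wL³/(24EI) = 916.7/EI
  relative rotation θ_0 = (444.5 + 916.7)/EI = 1361/EI
A unit hogging moment at Y produces rotation L₁/(3EI) + L₂/(3EI) = 5.333/EI.
Compatibility: M_Y·(L₁+L₂)/(3EI) = θ_0, giving M_Y = 255.2 kN·m (hogging).

M_Y = 255.2 kN·m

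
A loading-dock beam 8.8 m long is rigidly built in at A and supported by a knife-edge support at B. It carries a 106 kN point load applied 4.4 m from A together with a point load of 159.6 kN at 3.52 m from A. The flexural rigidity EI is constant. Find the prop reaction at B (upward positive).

Take the reaction at B as the redundant and release it; the primary structure is a cantilever fixed at A.
Deflection at B on the released cantilever, summing each load's contribution:
  point load 106 at a = 4.4: Pa²(3L − a)/(6EI) = 7525/EI
  point load 159.6 at a = 3.52: Pa²(3L − a)/(6EI) = 7541/EI
  δ_0 = 15065/EI
Flexibility coefficient — unit upward force at B: δ_{BB} = L³/(3EI) = 227.2/EI.
The prop prevents deflection at B: R_B = δ_0/δ_{BB} = 15065/227.2 = 66.32 kN.

R_B = 66.32 kN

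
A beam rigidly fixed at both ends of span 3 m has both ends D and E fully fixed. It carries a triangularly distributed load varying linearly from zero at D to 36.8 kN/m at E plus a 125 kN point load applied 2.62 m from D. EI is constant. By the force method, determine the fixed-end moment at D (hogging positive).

Take the two fixed-end moments M_D, M_E as redundants; the released structure is the simple span DE.
End rotations of the released simple span under the applied load (×1/EI):
  at D: triangular load, peak 36.8: 7w₀L³/(360EI) = 19.32/EI
  at E: triangular load, peak 36.8: w₀L³/(45EI) = 22.08/EI
  at D: point load 125 at a = 2.62: Pab(L + b)/(6LEI) = 23.37/EI
  at E: point load 125 at a = 2.62: Pab(L + a)/(6LEI) = 38.86/EI
  θ_D0 = 42.69/EI,  θ_E0 = 60.94/EI
Flexibility coefficients: a unit moment at one end gives L/(3EI) there and L/(6EI) at the far end, so f₁₁ = f₂₂ = 1/EI and f₁₂ = f₂₁ = 0.5/EI.
Compatibility — zero rotation at each built-in end:
  1 M_D + 0.5 M_E = 42.69
  0.5 M_D + 1 M_E = 60.94
Solving the pair gives M_D = 16.29 kN·m and M_E = 52.79 kN·m (hogging).

M_D = 16.29 kN·m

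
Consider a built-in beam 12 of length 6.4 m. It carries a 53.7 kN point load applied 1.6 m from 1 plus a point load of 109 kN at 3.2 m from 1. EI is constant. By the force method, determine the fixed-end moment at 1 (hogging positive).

Release both end moments; the primary structure is a simply-supported span 12 with redundants M_1 and M_2.
Simple-span end rotations at 1 and 2 under the given loads:
  at 1: point load 53.7 at a = 1.6: Pab(L + b)/(6LEI) = 120.3/EI
  at 2: point load 53.7 at a = 1.6: Pab(L + a)/(6LEI) = 85.92/EI
  at 1: point load 109 at a = 3.2: Pab(L + b)/(6LEI) = 279/EI
  at 2: point load 109 at a = 3.2: Pab(L + a)/(6LEI) = 279/EI
  θ_10 = 399.3/EI,  θ_20 = 365/EI
Flexibility coefficients: a unit moment at one end gives L/(3EI) there and L/(6EI) at the far end, so f₁₁ = f₂₂ = 2.133/EI and f₁₂ = f₂₁ = 1.067/EI.
Compatibility — zero rotation at each built-in end:
  2.133 M_1 + 1.067 M_2 = 399.3
  1.067 M_1 + 2.133 M_2 = 365
Solving the pair gives M_1 = 135.5 kN·m and M_2 = 103.3 kN·m (hogging).

M_1 = 135.5 kN·m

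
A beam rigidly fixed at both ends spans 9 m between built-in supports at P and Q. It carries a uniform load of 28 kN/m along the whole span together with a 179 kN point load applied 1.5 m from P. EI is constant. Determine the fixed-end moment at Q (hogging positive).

Take the two fixed-end moments M_P, M_Q as redundants; the released structure is the simple span PQ.
Simple-span end rotations at P and Q under the given loads:
  at P: UDL 28: wL³/(24EI) = 850.5/EI
  at Q: UDL 28: wL³/(24EI) = 850.5/EI
  at P: point load 179 at a = 1.5: Pab(L + b)/(6LEI) = 615.3/EI
  at Q: point load 179 at a = 1.5: Pab(L + a)/(6LEI) = 391.6/EI
  θ_P0 = 1466/EI,  θ_Q0 = 1242/EI
Flexibility coefficients: a unit moment at one end gives L/(3EI) there and L/(6EI) at the far end, so f₁₁ = f₂₂ = 3/EI and f₁₂ = f₂₁ = 1.5/EI.
Compatibility — zero rotation at each built-in end:
  3 M_P + 1.5 M_Q = 1466
  1.5 M_P + 3 M_Q = 1242
Solving the pair gives M_P = 375.5 kN·m and M_Q = 226.3 kN·m (hogging).

M_Q = 226.3 kN·m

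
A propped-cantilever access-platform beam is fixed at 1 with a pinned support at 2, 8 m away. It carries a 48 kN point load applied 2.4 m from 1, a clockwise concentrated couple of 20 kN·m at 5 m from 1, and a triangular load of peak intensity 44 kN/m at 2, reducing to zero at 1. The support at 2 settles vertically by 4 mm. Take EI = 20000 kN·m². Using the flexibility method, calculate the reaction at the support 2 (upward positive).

R_2 = 105.4 kN

Choose R_2 as the redundant. The primary structure is the cantilever fixed at 1.
Deflection at 2 on the released cantilever, summing each load's contribution:
  point load 48 at a = 2.4: Pa²(3L − a)/(6EI) = 995.3/EI
  clockwise couple 20 at a = 5: M₀a(2L − a)/(2EI) = 550/EI
  triangular load, peak 44 at the free end: 11w₀L⁴/(120EI) = 16521/EI
  δ_0 = 18066/EI
Flexibility coefficient — unit upward force at 2: δ_{22} = L³/(3EI) = 170.7/EI.
With EI = 20000 kN·m²: δ_0 = 0.90329 m and δ_{22} = 0.008533 m/kN.
Compatibility — the beam at 2 must follow the support down by 0.004 m: δ_0 − R_2·δ_{22} = 0.004, so R_2 = (0.90329 − 0.004)/0.008533 = 105.4 kN.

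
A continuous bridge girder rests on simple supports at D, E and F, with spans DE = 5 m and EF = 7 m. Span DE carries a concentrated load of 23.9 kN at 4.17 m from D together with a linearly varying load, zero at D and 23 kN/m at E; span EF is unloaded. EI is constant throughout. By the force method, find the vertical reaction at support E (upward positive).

Take M_E as the redundant. Released structure: two simple spans DE and EF with a hinge at E.
End slopes at the hinge E, treating each span as simply supported:
  span DE: point load 23.9 at a = 4.17: Pab(L + a)/(6LEI) = 25.28/EI
  span DE: triangular load, peak 23: w₀L³/(45EI) = 63.89/EI
  relative rotation θ_0 = (89.17 + 0)/EI = 89.17/EI
A unit hogging moment at E produces rotation L₁/(3EI) + L₂/(3EI) = 4/EI.
Compatibility: M_E·(L₁+L₂)/(3EI) = θ_0, giving M_E = 22.29 kN·m (hogging).
Span DE, ΣM about D with M_E applied at E: R_E^{DE}·5 = 291.3 + 22.29, so R_E^{DE} = 62.72 kN and R_D = 81.4 − 62.72 = 18.68 kN.
Span EF, ΣM about F: R_E^{EF}·7 = 0 + 22.29, so R_E^{EF} = 3.185 kN and R_F = 0 − 3.185 = -3.185 kN.
R_E = 62.72 + 3.185 = 65.91 kN.

R_E = 65.91 kN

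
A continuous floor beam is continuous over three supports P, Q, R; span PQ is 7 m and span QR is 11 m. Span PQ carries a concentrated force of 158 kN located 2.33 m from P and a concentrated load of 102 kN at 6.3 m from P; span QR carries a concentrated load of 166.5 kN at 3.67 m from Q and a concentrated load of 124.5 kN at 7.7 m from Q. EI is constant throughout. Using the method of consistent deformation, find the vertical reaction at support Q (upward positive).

R_Q = 388.3 kN

Insert a hinge at Q; M_Q is the redundant, and each span becomes simply supported.
End slopes at the hinge Q, treating each span as simply supported:
  span PQ: point load 158 at a = 2.33: Pab(L + a)/(6LEI) = 381.9/EI
  span PQ: point load 102 at a = 6.3: Pab(L + a)/(6LEI) = 142.4/EI
  span QR: point load 166.5 at a = 3.67: Pab(L + b)/(6LEI) = 1244/EI
  span QR: point load 124.5 at a = 7.7: Pab(L + b)/(6LEI) = 685.4/EI
  relative rotation θ_0 = (524.4 + 1929)/EI = 2454/EI
A unit hogging moment at Q produces rotation L₁/(3EI) + L₂/(3EI) = 6/EI.
Slope continuity at Q: θ_0 = M_Q·6/EI, so M_Q = 2454/6 = 409 kN·m (hogging).
Span PQ, ΣM about P with M_Q applied at Q: R_Q^{PQ}·7 = 1011 + 409, so R_Q^{PQ} = 202.8 kN and R_P = 260 − 202.8 = 57.19 kN.
Span QR, ΣM about R: R_Q^{QR}·11 = 1631 + 409, so R_Q^{QR} = 185.5 kN and R_R = 291 − 185.5 = 105.5 kN.
R_Q = 202.8 + 185.5 = 388.3 kN.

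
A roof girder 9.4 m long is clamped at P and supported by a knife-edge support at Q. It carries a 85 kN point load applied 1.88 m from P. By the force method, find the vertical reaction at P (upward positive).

Choose R_Q as the redundant. The primary structure is the cantilever fixed at P.
Downward deflection at the released point Q due to the loads:
  point load 85 at a = 1.88: Pa²(3L − a)/(6EI) = 1318/EI
Tip deflection under a unit load at Q: L³/(3EI) = 276.9/EI.
Compatibility at Q: δ_0 − R_Q·δ_{QQ} = 0, so R_Q = 1318/276.9 = 4.76 kN.
Vertical equilibrium: R_P = ΣP − R_Q = 85 − 4.76 = 80.24 kN.

R_P = 80.24 kN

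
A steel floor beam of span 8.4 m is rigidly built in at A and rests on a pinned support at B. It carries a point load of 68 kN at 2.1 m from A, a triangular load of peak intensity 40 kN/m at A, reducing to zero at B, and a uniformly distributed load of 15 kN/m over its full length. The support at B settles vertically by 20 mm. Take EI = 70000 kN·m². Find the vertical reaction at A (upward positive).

Remove the prop at B; the released (primary) structure is a cantilever built in at A.
Primary-structure tip deflection at B by superposition:
  point load 68 at a = 2.1: Pa²(3L − a)/(6EI) = 1155/EI
  triangular load, peak 40 at the fixed end: w₀L⁴/(30EI) = 6638/EI
  UDL 15: wL⁴/(8EI) = 9335/EI
  δ_0 = 17128/EI
Tip deflection under a unit load at B: L³/(3EI) = 197.6/EI.
With EI = 70000 kN·m²: δ_0 = 0.24468 m and δ_{BB} = 0.002822 m/kN.
Compatibility — the beam at B must follow the support down by 0.02 m: δ_0 − R_B·δ_{BB} = 0.02, so R_B = (0.24468 − 0.02)/0.002822 = 79.61 kN.
Vertical equilibrium: R_A = ΣP − R_B = 362 − 79.61 = 282.4 kN.

R_A = 282.4 kN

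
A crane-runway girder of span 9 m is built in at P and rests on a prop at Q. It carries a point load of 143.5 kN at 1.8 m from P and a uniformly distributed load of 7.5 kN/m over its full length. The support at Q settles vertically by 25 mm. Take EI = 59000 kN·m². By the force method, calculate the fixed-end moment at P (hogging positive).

Release the roller at Q. Primary structure: cantilever fixed at P.
Downward deflection at the released point Q due to the loads:
  point load 143.5 at a = 1.8: Pa²(3L − a)/(6EI) = 1953/EI
  UDL 7.5: wL⁴/(8EI) = 6151/EI
  δ_0 = 8104/EI
Tip deflection under a unit load at Q: L³/(3EI) = 243/EI.
With EI = 59000 kN·m²: δ_0 = 0.13735 m and δ_{QQ} = 0.004119 m/kN.
Compatibility — the beam at Q must follow the support down by 0.025 m: δ_0 − R_Q·δ_{QQ} = 0.025, so R_Q = (0.13735 − 0.025)/0.004119 = 27.28 kN.
Moment equilibrium about P: M_P = Σ(load moments about P) − R_Q·L = 562 − 27.28×9 = 316.5 kN·m.

M_P = 316.5 kN·m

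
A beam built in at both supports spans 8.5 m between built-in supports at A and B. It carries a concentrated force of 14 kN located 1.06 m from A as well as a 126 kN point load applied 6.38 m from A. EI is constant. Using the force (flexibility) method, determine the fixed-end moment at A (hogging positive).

Release both end moments; the primary structure is a simply-supported span AB with redundants M_A and M_B.
End rotations of the released simple span under the applied load (×1/EI):
  at A: point load 14 at a = 1.06: Pab(L + b)/(6LEI) = 34.51/EI
  at B: point load 14 at a = 1.06: Pab(L + a)/(6LEI) = 20.7/EI
  at A: point load 126 at a = 6.38: Pab(L + b)/(6LEI) = 354.9/EI
  at B: point load 126 at a = 6.38: Pab(L + a)/(6LEI) = 497.2/EI
  θ_A0 = 389.4/EI,  θ_B0 = 517.9/EI
Flexibility coefficients: a unit moment at one end gives L/(3EI) there and L/(6EI) at the far end, so f₁₁ = f₂₂ = 2.833/EI and f₁₂ = f₂₁ = 1.417/EI.
Compatibility — zero rotation at each built-in end:
  2.833 M_A + 1.417 M_B = 389.4
  1.417 M_A + 2.833 M_B = 517.9
Solving the pair gives M_A = 61.38 kN·m and M_B = 152.1 kN·m (hogging).

M_A = 61.38 kN·m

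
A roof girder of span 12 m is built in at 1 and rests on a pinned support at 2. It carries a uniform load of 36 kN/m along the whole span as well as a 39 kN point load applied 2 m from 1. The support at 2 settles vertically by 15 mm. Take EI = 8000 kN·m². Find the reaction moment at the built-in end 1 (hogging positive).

M_1 = 710.1 kN·m

Release the roller at 2. Primary structure: cantilever fixed at 1.
Free-end deflection of the primary structure under the applied loading (downward +):
  UDL 36: wL⁴/(8EI) = 93312/EI
  point load 39 at a = 2: Pa²(3L − a)/(6EI) = 884/EI
  δ_0 = 94196/EI
Flexibility coefficient — unit upward force at 2: δ_{22} = L³/(3EI) = 576/EI.
With EI = 8000 kN·m²: δ_0 = 11.774 m and δ_{22} = 0.072 m/kN.
Compatibility — the beam at 2 must follow the support down by 0.015 m: δ_0 − R_2·δ_{22} = 0.015, so R_2 = (11.774 − 0.015)/0.072 = 163.3 kN.
Moment equilibrium about 1: M_1 = Σ(load moments about 1) − R_2·L = 2670 − 163.3×12 = 710.1 kN·m.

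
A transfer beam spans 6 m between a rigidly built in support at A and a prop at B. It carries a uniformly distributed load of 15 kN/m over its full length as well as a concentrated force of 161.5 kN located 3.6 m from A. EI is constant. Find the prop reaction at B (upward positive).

Remove the prop at B; the released (primary) structure is a cantilever built in at A.
Primary-structure tip deflection at B by superposition:
  UDL 15: wL⁴/(8EI) = 2430/EI
  point load 161.5 at a = 3.6: Pa²(3L − a)/(6EI) = 5023/EI
  δ_0 = 7453/EI
Flexibility coefficient — unit upward force at B: δ_{BB} = L³/(3EI) = 72/EI.
Compatibility at B: δ_0 − R_B·δ_{BB} = 0, so R_B = 7453/72 = 103.5 kN.

R_B = 103.5 kN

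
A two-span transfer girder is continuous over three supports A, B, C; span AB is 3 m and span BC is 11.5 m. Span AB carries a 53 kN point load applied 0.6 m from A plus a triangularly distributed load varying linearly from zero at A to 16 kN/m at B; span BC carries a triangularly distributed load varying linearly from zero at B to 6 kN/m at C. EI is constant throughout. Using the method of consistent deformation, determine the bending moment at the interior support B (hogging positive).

M_B = 41.86 kN·m

Insert a hinge at B; M_B is the redundant, and each span becomes simply supported.
Discontinuity in slope at B on the released structure — sum the simple-span end rotations:
  span AB: point load 53 at a = 0.6: Pab(L + a)/(6LEI) = 15.26/EI
  span AB: triangular load, peak 16: w₀L³/(45EI) = 9.6/EI
  span BC: triangular load, peak 6: 7w₀L³/(360EI) = 177.4/EI
  relative rotation θ_0 = (24.86 + 177.4)/EI = 202.3/EI
A unit hogging moment at B produces rotation L₁/(3EI) + L₂/(3EI) = 4.833/EI.
Slope continuity at B: θ_0 = M_B·4.833/EI, so M_B = 202.3/4.833 = 41.86 kN·m (hogging).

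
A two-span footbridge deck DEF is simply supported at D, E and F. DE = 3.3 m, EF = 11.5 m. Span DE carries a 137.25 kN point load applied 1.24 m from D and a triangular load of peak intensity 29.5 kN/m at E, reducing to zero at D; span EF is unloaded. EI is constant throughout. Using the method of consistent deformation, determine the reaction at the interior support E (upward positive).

R_E = 92.24 kN

Release continuity at E by inserting a hinge; the redundant is the internal moment M_E. The primary structure is two simply-supported spans DE and EF.
Discontinuity in slope at E on the released structure — sum the simple-span end rotations:
  span DE: point load 137.25 at a = 1.24: Pab(L + a)/(6LEI) = 80.39/EI
  span DE: triangular load, peak 29.5: w₀L³/(45EI) = 23.56/EI
  relative rotation θ_0 = (103.9 + 0)/EI = 103.9/EI
A unit hogging moment at E produces rotation L₁/(3EI) + L₂/(3EI) = 4.933/EI.
Compatibility: M_E·(L₁+L₂)/(3EI) = θ_0, giving M_E = 21.07 kN·m (hogging).
Span DE, ΣM about D with M_E applied at E: R_E^{DE}·3.3 = 277.3 + 21.07, so R_E^{DE} = 90.41 kN and R_D = 185.9 − 90.41 = 95.52 kN.
Span EF, ΣM about F: R_E^{EF}·11.5 = 0 + 21.07, so R_E^{EF} = 1.832 kN and R_F = 0 − 1.832 = -1.832 kN.
R_E = 90.41 + 1.832 = 92.24 kN.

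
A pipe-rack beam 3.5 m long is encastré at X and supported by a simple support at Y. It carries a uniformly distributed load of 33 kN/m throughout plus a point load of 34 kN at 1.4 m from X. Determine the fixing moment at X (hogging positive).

M_X = 73.38 kN·m

Release the roller at Y. Primary structure: cantilever fixed at X.
Primary-structure tip deflection at Y by superposition:
  UDL 33: wL⁴/(8EI) = 619/EI
  point load 34 at a = 1.4: Pa²(3L − a)/(6EI) = 101.1/EI
  δ_0 = 720.1/EI
Flexibility coefficient — unit upward force at Y: δ_{YY} = L³/(3EI) = 14.29/EI.
The prop prevents deflection at Y: R_Y = δ_0/δ_{YY} = 720.1/14.29 = 50.38 kN.
Moment equilibrium about X: M_X = Σ(load moments about X) − R_Y·L = 249.7 − 50.38×3.5 = 73.38 kN·m.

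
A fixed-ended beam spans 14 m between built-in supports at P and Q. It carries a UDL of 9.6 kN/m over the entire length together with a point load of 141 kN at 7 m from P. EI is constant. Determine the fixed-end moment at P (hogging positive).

M_P = 403.6 kN·m

Release both end moments; the primary structure is a simply-supported span PQ with redundants M_P and M_Q.
Simple-span end rotations at P and Q under the given loads:
  at P: UDL 9.6: wL³/(24EI) = 1098/EI
  at Q: UDL 9.6: wL³/(24EI) = 1098/EI
  at P: point load 141 at a = 7: Pab(L + b)/(6LEI) = 1727/EI
  at Q: point load 141 at a = 7: Pab(L + a)/(6LEI) = 1727/EI
  θ_P0 = 2825/EI,  θ_Q0 = 2825/EI
Flexibility coefficients: a unit moment at one end gives L/(3EI) there and L/(6EI) at the far end, so f₁₁ = f₂₂ = 4.667/EI and f₁₂ = f₂₁ = 2.333/EI.
Compatibility — zero rotation at each built-in end:
  4.667 M_P + 2.333 M_Q = 2825
  2.333 M_P + 4.667 M_Q = 2825
Solving the pair gives M_P = 403.6 kN·m and M_Q = 403.6 kN·m (hogging).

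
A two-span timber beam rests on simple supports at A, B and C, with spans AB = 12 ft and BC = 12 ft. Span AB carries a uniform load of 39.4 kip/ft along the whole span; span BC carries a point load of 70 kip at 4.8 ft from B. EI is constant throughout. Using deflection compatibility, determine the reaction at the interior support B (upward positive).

Insert a hinge at B; M_B is the redundant, and each span becomes simply supported.
Rotations at B on the released spans (each span's end-slope, ×1/EI):
  span AB: UDL 39.4: wL³/(24EI) = 2837/EI
  span BC: point load 70 at a = 4.8: Pab(L + b)/(6LEI) = 645.1/EI
  relative rotation θ_0 = (2837 + 645.1)/EI = 3482/EI
A unit hogging moment at B produces rotation L₁/(3EI) + L₂/(3EI) = 8/EI.
Compatibility: M_B·(L₁+L₂)/(3EI) = θ_0, giving M_B = 435.2 kip·ft (hogging).
Span AB, ΣM about A with M_B applied at B: R_B^{AB}·12 = 2837 + 435.2, so R_B^{AB} = 272.7 kip and R_A = 472.8 − 272.7 = 200.1 kip.
Span BC, ΣM about C: R_B^{BC}·12 = 504 + 435.2, so R_B^{BC} = 78.27 kip and R_C = 70 − 78.27 = -8.27 kip.
R_B = 272.7 + 78.27 = 350.9 kip.

R_B = 350.9 kip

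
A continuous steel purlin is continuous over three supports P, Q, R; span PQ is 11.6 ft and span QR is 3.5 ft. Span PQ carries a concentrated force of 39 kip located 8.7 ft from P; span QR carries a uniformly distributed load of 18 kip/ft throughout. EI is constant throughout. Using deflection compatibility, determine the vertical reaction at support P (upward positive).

R_P = 4.284 kip

Insert a hinge at Q; M_Q is the redundant, and each span becomes simply supported.
Discontinuity in slope at Q on the released structure — sum the simple-span end rotations:
  span PQ: point load 39 at a = 8.7: Pab(L + a)/(6LEI) = 287/EI
  span QR: UDL 18: wL³/(24EI) = 32.16/EI
  relative rotation θ_0 = (287 + 32.16)/EI = 319.1/EI
A unit hogging moment at Q produces rotation L₁/(3EI) + L₂/(3EI) = 5.033/EI.
Slope continuity at Q: θ_0 = M_Q·5.033/EI, so M_Q = 319.1/5.033 = 63.41 kip·ft (hogging).
Span PQ, ΣM about P with M_Q applied at Q: R_Q^{PQ}·11.6 = 339.3 + 63.41, so R_Q^{PQ} = 34.72 kip and R_P = 39 − 34.72 = 4.284 kip.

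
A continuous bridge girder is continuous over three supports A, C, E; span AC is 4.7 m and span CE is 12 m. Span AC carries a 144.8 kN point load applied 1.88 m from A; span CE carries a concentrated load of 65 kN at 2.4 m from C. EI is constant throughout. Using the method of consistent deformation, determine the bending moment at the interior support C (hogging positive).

M_C = 112.9 kN·m

Insert a hinge at C; M_C is the redundant, and each span becomes simply supported.
Discontinuity in slope at C on the released structure — sum the simple-span end rotations:
  span AC: point load 144.8 at a = 1.88: Pab(L + a)/(6LEI) = 179.1/EI
  span CE: point load 65 at a = 2.4: Pab(L + b)/(6LEI) = 449.3/EI
  relative rotation θ_0 = (179.1 + 449.3)/EI = 628.4/EI
A unit hogging moment at C produces rotation L₁/(3EI) + L₂/(3EI) = 5.567/EI.
Slope continuity at C: θ_0 = M_C·5.567/EI, so M_C = 628.4/5.567 = 112.9 kN·m (hogging).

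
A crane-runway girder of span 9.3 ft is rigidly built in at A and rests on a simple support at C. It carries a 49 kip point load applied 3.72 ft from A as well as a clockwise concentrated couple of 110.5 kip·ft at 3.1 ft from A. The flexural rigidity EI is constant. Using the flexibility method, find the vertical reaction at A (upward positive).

Release the roller at C. Primary structure: cantilever fixed at A.
Primary-structure tip deflection at C by superposition:
  point load 49 at a = 3.72: Pa²(3L − a)/(6EI) = 2733/EI
  clockwise couple 110.5 at a = 3.1: M₀a(2L − a)/(2EI) = 2655/EI
  δ_0 = 5387/EI
Tip deflection under a unit load at C: L³/(3EI) = 268.1/EI.
The prop prevents deflection at C: R_C = δ_0/δ_{CC} = 5387/268.1 = 20.09 kip.
Vertical equilibrium: R_A = ΣP − R_C = 49 − 20.09 = 28.91 kip.

R_A = 28.91 kip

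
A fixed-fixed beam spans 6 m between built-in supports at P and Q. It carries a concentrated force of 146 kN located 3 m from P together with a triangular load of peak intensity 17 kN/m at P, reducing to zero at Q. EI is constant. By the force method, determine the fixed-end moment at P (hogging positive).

M_P = 140.1 kN·m

Release both end moments; the primary structure is a simply-supported span PQ with redundants M_P and M_Q.
On the primary (simply-supported) span, the end slopes from the loading are:
  at P: point load 146 at a = 3: Pab(L + b)/(6LEI) = 328.5/EI
  at Q: point load 146 at a = 3: Pab(L + a)/(6LEI) = 328.5/EI
  at P: triangular load, peak 17: w₀L³/(45EI) = 81.6/EI
  at Q: triangular load, peak 17: 7w₀L³/(360EI) = 71.4/EI
  θ_P0 = 410.1/EI,  θ_Q0 = 399.9/EI
Flexibility coefficients: a unit moment at one end gives L/(3EI) there and L/(6EI) at the far end, so f₁₁ = f₂₂ = 2/EI and f₁₂ = f₂₁ = 1/EI.
Compatibility — zero rotation at each built-in end:
  2 M_P + 1 M_Q = 410.1
  1 M_P + 2 M_Q = 399.9
Solving the pair gives M_P = 140.1 kN·m and M_Q = 129.9 kN·m (hogging).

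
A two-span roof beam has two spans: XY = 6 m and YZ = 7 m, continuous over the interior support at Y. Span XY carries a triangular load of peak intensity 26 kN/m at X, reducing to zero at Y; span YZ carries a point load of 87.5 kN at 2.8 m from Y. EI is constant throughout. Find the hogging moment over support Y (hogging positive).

M_Y = 88.52 kN·m

Take M_Y as the redundant. Released structure: two simple spans XY and YZ with a hinge at Y.
End slopes at the hinge Y, treating each span as simply supported:
  span XY: triangular load, peak 26: 7w₀L³/(360EI) = 109.2/EI
  span YZ: point load 87.5 at a = 2.8: Pab(L + b)/(6LEI) = 274.4/EI
  relative rotation θ_0 = (109.2 + 274.4)/EI = 383.6/EI
A unit hogging moment at Y produces rotation L₁/(3EI) + L₂/(3EI) = 4.333/EI.
Compatibility: M_Y·(L₁+L₂)/(3EI) = θ_0, giving M_Y = 88.52 kN·m (hogging).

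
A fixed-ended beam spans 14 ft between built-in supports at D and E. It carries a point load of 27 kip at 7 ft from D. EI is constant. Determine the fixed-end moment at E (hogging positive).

Take the two fixed-end moments M_D, M_E as redundants; the released structure is the simple span DE.
End rotations of the released simple span under the applied load (×1/EI):
  at D: point load 27 at a = 7: Pab(L + b)/(6LEI) = 330.8/EI
  at E: point load 27 at a = 7: Pab(L + a)/(6LEI) = 330.8/EI
  θ_D0 = 330.8/EI,  θ_E0 = 330.8/EI
Flexibility coefficients: a unit moment at one end gives L/(3EI) there and L/(6EI) at the far end, so f₁₁ = f₂₂ = 4.667/EI and f₁₂ = f₂₁ = 2.333/EI.
Compatibility — zero rotation at each built-in end:
  4.667 M_D + 2.333 M_E = 330.8
  2.333 M_D + 4.667 M_E = 330.8
Solving the pair gives M_D = 47.25 kip·ft and M_E = 47.25 kip·ft (hogging).

M_E = 47.25 kip·ft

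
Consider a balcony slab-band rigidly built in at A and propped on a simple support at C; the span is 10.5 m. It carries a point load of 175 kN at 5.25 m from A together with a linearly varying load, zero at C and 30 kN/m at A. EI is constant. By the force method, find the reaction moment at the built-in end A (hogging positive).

Release the roller at C. Primary structure: cantilever fixed at A.
Downward deflection at the released point C due to the loads:
  point load 175 at a = 5.25: Pa²(3L − a)/(6EI) = 21103/EI
  triangular load, peak 30 at the fixed end: w₀L⁴/(30EI) = 12155/EI
  δ_0 = 33258/EI
Flexibility coefficient — unit upward force at C: δ_{CC} = L³/(3EI) = 385.9/EI.
Compatibility at C: δ_0 − R_C·δ_{CC} = 0, so R_C = 33258/385.9 = 86.19 kN.
Moment equilibrium about A: M_A = Σ(load moments about A) − R_C·L = 1470 − 86.19×10.5 = 565 kN·m.

M_A = 565 kN·m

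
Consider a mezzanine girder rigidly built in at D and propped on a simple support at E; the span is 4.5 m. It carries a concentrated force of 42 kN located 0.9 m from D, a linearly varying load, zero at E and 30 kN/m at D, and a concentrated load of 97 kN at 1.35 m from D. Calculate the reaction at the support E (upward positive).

Release the roller at E. Primary structure: cantilever fixed at D.
Primary-structure tip deflection at E by superposition:
  point load 42 at a = 0.9: Pa²(3L − a)/(6EI) = 71.44/EI
  triangular load, peak 30 at the fixed end: w₀L⁴/(30EI) = 410.1/EI
  point load 97 at a = 1.35: Pa²(3L − a)/(6EI) = 358/EI
  δ_0 = 839.5/EI
Flexibility coefficient — unit upward force at E: δ_{EE} = L³/(3EI) = 30.38/EI.
Compatibility at E: δ_0 − R_E·δ_{EE} = 0, so R_E = 839.5/30.38 = 27.64 kN.

R_E = 27.64 kN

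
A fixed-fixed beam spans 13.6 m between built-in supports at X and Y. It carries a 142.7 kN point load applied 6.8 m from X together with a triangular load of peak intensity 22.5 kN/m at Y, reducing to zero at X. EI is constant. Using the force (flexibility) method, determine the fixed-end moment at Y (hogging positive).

Release both end moments; the primary structure is a simply-supported span XY with redundants M_X and M_Y.
End rotations of the released simple span under the applied load (×1/EI):
  at X: point load 142.7 at a = 6.8: Pab(L + b)/(6LEI) = 1650/EI
  at Y: point load 142.7 at a = 6.8: Pab(L + a)/(6LEI) = 1650/EI
  at X: triangular load, peak 22.5: 7w₀L³/(360EI) = 1101/EI
  at Y: triangular load, peak 22.5: w₀L³/(45EI) = 1258/EI
  θ_X0 = 2750/EI,  θ_Y0 = 2907/EI
Flexibility coefficients: a unit moment at one end gives L/(3EI) there and L/(6EI) at the far end, so f₁₁ = f₂₂ = 4.533/EI and f₁₂ = f₂₁ = 2.267/EI.
Compatibility — zero rotation at each built-in end:
  4.533 M_X + 2.267 M_Y = 2750
  2.267 M_X + 4.533 M_Y = 2907
Solving the pair gives M_X = 381.3 kN·m and M_Y = 450.7 kN·m (hogging).

M_Y = 450.7 kN·m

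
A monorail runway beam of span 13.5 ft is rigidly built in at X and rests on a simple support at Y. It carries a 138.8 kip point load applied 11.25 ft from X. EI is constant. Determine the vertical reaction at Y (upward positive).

Take the reaction at Y as the redundant and release it; the primary structure is a cantilever fixed at X.
Deflection at Y on the released cantilever, summing each load's contribution:
  point load 138.8 at a = 11.25: Pa²(3L − a)/(6EI) = 85639/EI
Tip deflection under a unit load at Y: L³/(3EI) = 820.1/EI.
Compatibility at Y: δ_0 − R_Y·δ_{YY} = 0, so R_Y = 85639/820.1 = 104.4 kip.

R_Y = 104.4 kip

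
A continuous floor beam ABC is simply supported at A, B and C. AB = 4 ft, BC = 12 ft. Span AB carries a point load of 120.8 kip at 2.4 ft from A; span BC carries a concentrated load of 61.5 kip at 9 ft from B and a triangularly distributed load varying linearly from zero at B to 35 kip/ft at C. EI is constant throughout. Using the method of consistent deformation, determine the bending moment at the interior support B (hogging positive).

Release continuity at B by inserting a hinge; the redundant is the internal moment M_B. The primary structure is two simply-supported spans AB and BC.
Rotations at B on the released spans (each span's end-slope, ×1/EI):
  span AB: point load 120.8 at a = 2.4: Pab(L + a)/(6LEI) = 123.7/EI
  span BC: point load 61.5 at a = 9: Pab(L + b)/(6LEI) = 345.9/EI
  span BC: triangular load, peak 35: 7w₀L³/(360EI) = 1176/EI
  relative rotation θ_0 = (123.7 + 1522)/EI = 1646/EI
A unit hogging moment at B produces rotation L₁/(3EI) + L₂/(3EI) = 5.333/EI.
Slope continuity at B: θ_0 = M_B·5.333/EI, so M_B = 1646/5.333 = 308.6 kip·ft (hogging).

M_B = 308.6 kip·ft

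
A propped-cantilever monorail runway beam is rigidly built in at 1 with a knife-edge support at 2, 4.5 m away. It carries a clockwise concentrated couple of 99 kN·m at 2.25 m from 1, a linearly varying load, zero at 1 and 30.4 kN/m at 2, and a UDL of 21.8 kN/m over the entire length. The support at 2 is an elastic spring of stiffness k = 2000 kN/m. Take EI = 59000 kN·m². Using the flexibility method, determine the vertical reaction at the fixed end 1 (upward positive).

Choose R_2 as the redundant. The primary structure is the cantilever fixed at 1.
Primary-structure tip deflection at 2 by superposition:
  clockwise couple 99 at a = 2.25: M₀a(2L − a)/(2EI) = 751.8/EI
  triangular load, peak 30.4 at the free end: 11w₀L⁴/(120EI) = 1143/EI
  UDL 21.8: wL⁴/(8EI) = 1117/EI
  δ_0 = 3012/EI
Tip deflection under a unit load at 2: L³/(3EI) = 30.38/EI.
With EI = 59000 kN·m²: δ_0 = 0.051049 m and δ_{22} = 0.000515 m/kN.
Compatibility — the spring shortens by R_2/k under the reaction it provides: δ_0 − R_2·δ_{22} = R_2/k. With 1/k = 0.0005 m/kN, R_2 = δ_0 / (δ_{22} + 1/k) = 0.051049 / (0.000515 + 0.0005) = 50.3 kN.
Vertical equilibrium: R_1 = ΣP − R_2 = 166.5 − 50.3 = 116.2 kN.

R_1 = 116.2 kN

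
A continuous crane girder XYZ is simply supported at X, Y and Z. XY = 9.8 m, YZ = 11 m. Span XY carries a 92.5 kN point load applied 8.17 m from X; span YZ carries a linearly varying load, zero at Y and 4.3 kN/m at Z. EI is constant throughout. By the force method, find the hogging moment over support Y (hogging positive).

Take M_Y as the redundant. Released structure: two simple spans XY and YZ with a hinge at Y.
End slopes at the hinge Y, treating each span as simply supported:
  span XY: point load 92.5 at a = 8.17: Pab(L + a)/(6LEI) = 376.5/EI
  span YZ: triangular load, peak 4.3: 7w₀L³/(360EI) = 111.3/EI
  relative rotation θ_0 = (376.5 + 111.3)/EI = 487.7/EI
A unit hogging moment at Y produces rotation L₁/(3EI) + L₂/(3EI) = 6.933/EI.
Compatibility: M_Y·(L₁+L₂)/(3EI) = θ_0, giving M_Y = 70.35 kN·m (hogging).

M_Y = 70.35 kN·m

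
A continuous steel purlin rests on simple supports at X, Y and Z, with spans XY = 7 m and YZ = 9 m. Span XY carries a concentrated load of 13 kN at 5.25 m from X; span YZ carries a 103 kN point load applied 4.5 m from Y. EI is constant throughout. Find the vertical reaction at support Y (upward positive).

R_Y = 87.74 kN

Take M_Y as the redundant. Released structure: two simple spans XY and YZ with a hinge at Y.
Rotations at Y on the released spans (each span's end-slope, ×1/EI):
  span XY: point load 13 at a = 5.25: Pab(L + a)/(6LEI) = 34.84/EI
  span YZ: point load 103 at a = 4.5: Pab(L + b)/(6LEI) = 521.4/EI
  relative rotation θ_0 = (34.84 + 521.4)/EI = 556.3/EI
A unit hogging moment at Y produces rotation L₁/(3EI) + L₂/(3EI) = 5.333/EI.
Compatibility: M_Y·(L₁+L₂)/(3EI) = θ_0, giving M_Y = 104.3 kN·m (hogging).
Span XY, ΣM about X with M_Y applied at Y: R_Y^{XY}·7 = 68.25 + 104.3, so R_Y^{XY} = 24.65 kN and R_X = 13 − 24.65 = -11.65 kN.
Span YZ, ΣM about Z: R_Y^{YZ}·9 = 463.5 + 104.3, so R_Y^{YZ} = 63.09 kN and R_Z = 103 − 63.09 = 39.91 kN.
R_Y = 24.65 + 63.09 = 87.74 kN.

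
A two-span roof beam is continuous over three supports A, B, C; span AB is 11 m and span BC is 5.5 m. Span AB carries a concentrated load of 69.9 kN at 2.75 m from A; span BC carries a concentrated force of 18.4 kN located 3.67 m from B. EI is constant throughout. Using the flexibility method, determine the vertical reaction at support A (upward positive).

R_A = 46.51 kN

Release continuity at B by inserting a hinge; the redundant is the internal moment M_B. The primary structure is two simply-supported spans AB and BC.
Discontinuity in slope at B on the released structure — sum the simple-span end rotations:
  span AB: point load 69.9 at a = 2.75: Pab(L + a)/(6LEI) = 330.4/EI
  span BC: point load 18.4 at a = 3.67: Pab(L + b)/(6LEI) = 27.45/EI
  relative rotation θ_0 = (330.4 + 27.45)/EI = 357.8/EI
A unit hogging moment at B produces rotation L₁/(3EI) + L₂/(3EI) = 5.5/EI.
Slope continuity at B: θ_0 = M_B·5.5/EI, so M_B = 357.8/5.5 = 65.06 kN·m (hogging).
Span AB, ΣM about A with M_B applied at B: R_B^{AB}·11 = 192.2 + 65.06, so R_B^{AB} = 23.39 kN and R_A = 69.9 − 23.39 = 46.51 kN.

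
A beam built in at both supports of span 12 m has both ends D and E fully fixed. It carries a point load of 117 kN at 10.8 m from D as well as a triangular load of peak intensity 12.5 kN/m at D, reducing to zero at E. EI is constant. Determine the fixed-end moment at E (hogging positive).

Take the two fixed-end moments M_D, M_E as redundants; the released structure is the simple span DE.
End rotations of the released simple span under the applied load (×1/EI):
  at D: point load 117 at a = 10.8: Pab(L + b)/(6LEI) = 278/EI
  at E: point load 117 at a = 10.8: Pab(L + a)/(6LEI) = 480.2/EI
  at D: triangular load, peak 12.5: w₀L³/(45EI) = 480/EI
  at E: triangular load, peak 12.5: 7w₀L³/(360EI) = 420/EI
  θ_D0 = 758/EI,  θ_E0 = 900.2/EI
Flexibility coefficients: a unit moment at one end gives L/(3EI) there and L/(6EI) at the far end, so f₁₁ = f₂₂ = 4/EI and f₁₂ = f₂₁ = 2/EI.
Compatibility — zero rotation at each built-in end:
  4 M_D + 2 M_E = 758
  2 M_D + 4 M_E = 900.2
Solving the pair gives M_D = 102.6 kN·m and M_E = 173.7 kN·m (hogging).

M_E = 173.7 kN·m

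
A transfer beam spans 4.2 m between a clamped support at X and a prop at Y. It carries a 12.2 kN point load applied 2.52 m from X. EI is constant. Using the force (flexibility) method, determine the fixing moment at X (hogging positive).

Remove the prop at Y; the released (primary) structure is a cantilever built in at X.
Primary-structure tip deflection at Y by superposition:
  point load 12.2 at a = 2.52: Pa²(3L − a)/(6EI) = 130.2/EI
Tip deflection under a unit load at Y: L³/(3EI) = 24.7/EI.
Compatibility at Y: δ_0 − R_Y·δ_{YY} = 0, so R_Y = 130.2/24.7 = 5.27 kN.
Moment equilibrium about X: M_X = Σ(load moments about X) − R_Y·L = 30.74 − 5.27×4.2 = 8.608 kN·m.

M_X = 8.608 kN·m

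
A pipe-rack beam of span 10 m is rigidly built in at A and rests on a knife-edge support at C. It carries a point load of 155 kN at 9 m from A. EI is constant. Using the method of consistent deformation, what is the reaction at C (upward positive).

Remove the prop at C; the released (primary) structure is a cantilever built in at A.
Primary-structure tip deflection at C by superposition:
  point load 155 at a = 9: Pa²(3L − a)/(6EI) = 43942/EI
Tip deflection under a unit load at C: L³/(3EI) = 333.3/EI.
The prop prevents deflection at C: R_C = δ_0/δ_{CC} = 43942/333.3 = 131.8 kN.

R_C = 131.8 kN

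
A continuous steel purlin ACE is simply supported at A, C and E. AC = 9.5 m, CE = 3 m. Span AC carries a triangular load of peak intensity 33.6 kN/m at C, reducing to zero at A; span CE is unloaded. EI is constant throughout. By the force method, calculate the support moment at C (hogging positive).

Insert a hinge at C; M_C is the redundant, and each span becomes simply supported.
Rotations at C on the released spans (each span's end-slope, ×1/EI):
  span AC: triangular load, peak 33.6: w₀L³/(45EI) = 640.2/EI
  relative rotation θ_0 = (640.2 + 0)/EI = 640.2/EI
A unit hogging moment at C produces rotation L₁/(3EI) + L₂/(3EI) = 4.167/EI.
Compatibility: M_C·(L₁+L₂)/(3EI) = θ_0, giving M_C = 153.6 kN·m (hogging).

M_C = 153.6 kN·m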